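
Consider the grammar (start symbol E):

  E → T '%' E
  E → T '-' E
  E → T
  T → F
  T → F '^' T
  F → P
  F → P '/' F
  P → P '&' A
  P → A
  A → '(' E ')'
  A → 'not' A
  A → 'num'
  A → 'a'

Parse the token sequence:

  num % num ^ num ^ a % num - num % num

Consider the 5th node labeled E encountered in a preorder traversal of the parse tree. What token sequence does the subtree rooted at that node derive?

[E [T [F [P [A num]]]] % [E [T [F [P [A num]]] ^ [T [F [P [A num]]] ^ [T [F [P [A a]]]]]] % [E [T [F [P [A num]]]] - [E [T [F [P [A num]]]] % [E [T [F [P [A num]]]]]]]]]

num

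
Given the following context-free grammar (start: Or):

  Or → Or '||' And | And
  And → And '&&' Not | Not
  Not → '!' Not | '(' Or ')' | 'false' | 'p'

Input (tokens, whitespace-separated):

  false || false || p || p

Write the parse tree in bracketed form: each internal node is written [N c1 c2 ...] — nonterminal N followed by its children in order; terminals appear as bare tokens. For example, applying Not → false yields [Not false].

[Or [Or [Or [Or [And [Not false]]] || [And [Not false]]] || [And [Not p]]] || [And [Not p]]]

Or
Or || And
Or || And || And
Or || And || And || And
And || And || And || And
Not || And || And || And
false || And || And || And
false || Not || And || And
false || false || And || And
false || false || Not || And
false || false || p || And
false || false || p || Not
false || false || p || p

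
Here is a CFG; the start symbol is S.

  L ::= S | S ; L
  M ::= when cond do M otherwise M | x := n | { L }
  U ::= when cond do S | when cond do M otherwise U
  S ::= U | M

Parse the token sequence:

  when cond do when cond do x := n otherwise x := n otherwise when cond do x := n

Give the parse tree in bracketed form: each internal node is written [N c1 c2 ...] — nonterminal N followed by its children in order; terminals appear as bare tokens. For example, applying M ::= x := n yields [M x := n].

[S [U when cond do [M when cond do [M x := n] otherwise [M x := n]] otherwise [U when cond do [S [M x := n]]]]]

S
U
when cond do M otherwise U
when cond do when cond do M otherwise M otherwise U
when cond do when cond do x := n otherwise M otherwise U
when cond do when cond do x := n otherwise x := n otherwise U
when cond do when cond do x := n otherwise x := n otherwise when cond do S
when cond do when cond do x := n otherwise x := n otherwise when cond do M
when cond do when cond do x := n otherwise x := n otherwise when cond do x := n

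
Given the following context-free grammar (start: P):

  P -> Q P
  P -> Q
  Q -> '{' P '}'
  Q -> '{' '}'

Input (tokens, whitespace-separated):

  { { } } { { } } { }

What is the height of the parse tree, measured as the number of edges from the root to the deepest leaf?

5

[P [Q { [P [Q { }]] }] [P [Q { [P [Q { }]] }] [P [Q { }]]]]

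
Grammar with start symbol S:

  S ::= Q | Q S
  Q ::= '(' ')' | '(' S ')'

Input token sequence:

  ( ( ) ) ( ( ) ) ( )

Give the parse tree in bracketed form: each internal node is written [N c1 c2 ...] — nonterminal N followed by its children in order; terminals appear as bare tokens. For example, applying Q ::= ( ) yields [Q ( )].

[S [Q ( [S [Q ( )]] )] [S [Q ( [S [Q ( )]] )] [S [Q ( )]]]]

S
Q S
( S ) S
( Q ) S
( ( ) ) S
( ( ) ) Q S
( ( ) ) ( S ) S
( ( ) ) ( Q ) S
( ( ) ) ( ( ) ) S
( ( ) ) ( ( ) ) Q
( ( ) ) ( ( ) ) ( )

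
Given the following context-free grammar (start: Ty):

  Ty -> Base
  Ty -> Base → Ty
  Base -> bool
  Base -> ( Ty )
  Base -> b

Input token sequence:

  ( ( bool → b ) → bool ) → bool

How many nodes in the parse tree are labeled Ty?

[Ty [Base ( [Ty [Base ( [Ty [Base bool] → [Ty [Base b]]] )] → [Ty [Base bool]]] )] → [Ty [Base bool]]]

6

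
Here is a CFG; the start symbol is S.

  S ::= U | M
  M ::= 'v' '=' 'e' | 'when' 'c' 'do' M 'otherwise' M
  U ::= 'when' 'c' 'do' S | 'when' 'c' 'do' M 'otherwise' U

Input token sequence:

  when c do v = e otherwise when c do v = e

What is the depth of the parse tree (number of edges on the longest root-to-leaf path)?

5

[S [U when c do [M v = e] otherwise [U when c do [S [M v = e]]]]]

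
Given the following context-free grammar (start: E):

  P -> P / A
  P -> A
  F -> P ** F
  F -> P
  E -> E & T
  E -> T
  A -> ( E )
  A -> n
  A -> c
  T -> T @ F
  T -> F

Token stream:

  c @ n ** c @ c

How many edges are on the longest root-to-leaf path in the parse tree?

7

[E [T [T [T [F [P [A c]]]] @ [F [P [A n]] ** [F [P [A c]]]]] @ [F [P [A c]]]]]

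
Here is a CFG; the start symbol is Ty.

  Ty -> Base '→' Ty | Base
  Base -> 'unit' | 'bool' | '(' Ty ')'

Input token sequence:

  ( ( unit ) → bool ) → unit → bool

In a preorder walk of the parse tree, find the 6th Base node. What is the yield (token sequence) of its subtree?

bool

[Ty [Base ( [Ty [Base ( [Ty [Base unit]] )] → [Ty [Base bool]]] )] → [Ty [Base unit] → [Ty [Base bool]]]]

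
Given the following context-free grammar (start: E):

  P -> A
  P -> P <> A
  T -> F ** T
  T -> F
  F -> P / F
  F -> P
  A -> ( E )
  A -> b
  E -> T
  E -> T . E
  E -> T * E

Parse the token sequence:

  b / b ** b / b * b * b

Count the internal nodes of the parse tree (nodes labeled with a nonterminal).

[E [T [F [P [A b]] / [F [P [A b]]]] ** [T [F [P [A b]] / [F [P [A b]]]]]] * [E [T [F [P [A b]]]] * [E [T [F [P [A b]]]]]]]

25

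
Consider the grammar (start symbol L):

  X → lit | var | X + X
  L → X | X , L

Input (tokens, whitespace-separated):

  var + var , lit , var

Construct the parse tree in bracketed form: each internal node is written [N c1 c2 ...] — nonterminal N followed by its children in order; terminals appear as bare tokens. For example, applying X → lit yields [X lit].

L
X , L
X + X , L
var + X , L
var + var , L
var + var , X , L
var + var , lit , L
var + var , lit , X
var + var , lit , var

[L [X [X var] + [X var]] , [L [X lit] , [L [X var]]]]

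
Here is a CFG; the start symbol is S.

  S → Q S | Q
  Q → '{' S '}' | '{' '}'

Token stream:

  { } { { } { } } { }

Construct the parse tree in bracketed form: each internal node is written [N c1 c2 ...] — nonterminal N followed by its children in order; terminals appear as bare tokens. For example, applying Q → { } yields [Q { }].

[S [Q { }] [S [Q { [S [Q { }] [S [Q { }]]] }] [S [Q { }]]]]

S
Q S
{ } S
{ } Q S
{ } { S } S
{ } { Q S } S
{ } { { } S } S
{ } { { } Q } S
{ } { { } { } } S
{ } { { } { } } Q
{ } { { } { } } { }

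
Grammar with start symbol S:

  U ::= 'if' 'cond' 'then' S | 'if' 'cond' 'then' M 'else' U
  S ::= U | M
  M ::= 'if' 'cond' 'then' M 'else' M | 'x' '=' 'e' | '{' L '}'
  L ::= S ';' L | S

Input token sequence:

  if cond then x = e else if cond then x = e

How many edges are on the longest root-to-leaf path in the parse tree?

[S [U if cond then [M x = e] else [U if cond then [S [M x = e]]]]]

5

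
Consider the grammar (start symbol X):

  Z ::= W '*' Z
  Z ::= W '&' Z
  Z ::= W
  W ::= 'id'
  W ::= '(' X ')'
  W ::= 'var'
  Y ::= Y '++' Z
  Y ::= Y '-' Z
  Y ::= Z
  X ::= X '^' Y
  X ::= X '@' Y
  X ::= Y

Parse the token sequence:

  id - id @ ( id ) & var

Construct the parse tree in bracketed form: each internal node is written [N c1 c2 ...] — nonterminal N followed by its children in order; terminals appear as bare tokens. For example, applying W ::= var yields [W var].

X
X @ Y
Y @ Y
Y - Z @ Y
Z - Z @ Y
W - Z @ Y
id - Z @ Y
id - W @ Y
id - id @ Y
id - id @ Z
id - id @ W & Z
id - id @ ( X ) & Z
id - id @ ( Y ) & Z
id - id @ ( Z ) & Z
id - id @ ( W ) & Z
id - id @ ( id ) & Z
id - id @ ( id ) & W
id - id @ ( id ) & var

[X [X [Y [Y [Z [W id]]] - [Z [W id]]]] @ [Y [Z [W ( [X [Y [Z [W id]]]] )] & [Z [W var]]]]]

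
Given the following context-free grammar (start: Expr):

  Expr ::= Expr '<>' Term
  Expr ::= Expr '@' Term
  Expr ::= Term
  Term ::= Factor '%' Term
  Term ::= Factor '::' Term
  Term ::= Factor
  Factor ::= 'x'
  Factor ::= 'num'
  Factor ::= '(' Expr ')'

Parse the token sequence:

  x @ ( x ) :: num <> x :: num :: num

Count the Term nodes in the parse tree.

7

[Expr [Expr [Expr [Term [Factor x]]] @ [Term [Factor ( [Expr [Term [Factor x]]] )] :: [Term [Factor num]]]] <> [Term [Factor x] :: [Term [Factor num] :: [Term [Factor num]]]]]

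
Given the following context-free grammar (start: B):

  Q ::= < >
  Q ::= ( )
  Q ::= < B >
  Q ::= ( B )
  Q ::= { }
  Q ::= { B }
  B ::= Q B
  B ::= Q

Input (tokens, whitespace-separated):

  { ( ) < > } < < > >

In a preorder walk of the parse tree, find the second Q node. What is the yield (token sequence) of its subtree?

( )

[B [Q { [B [Q ( )] [B [Q < >]]] }] [B [Q < [B [Q < >]] >]]]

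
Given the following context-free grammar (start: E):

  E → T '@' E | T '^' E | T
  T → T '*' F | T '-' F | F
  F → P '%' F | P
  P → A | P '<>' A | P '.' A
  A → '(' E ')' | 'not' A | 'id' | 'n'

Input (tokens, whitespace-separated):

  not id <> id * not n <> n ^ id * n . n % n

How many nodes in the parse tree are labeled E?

2

[E [T [T [F [P [P [A not [A id]]] <> [A id]]]] * [F [P [P [A not [A n]]] <> [A n]]]] ^ [E [T [T [F [P [A id]]]] * [F [P [P [A n]] . [A n]] % [F [P [A n]]]]]]]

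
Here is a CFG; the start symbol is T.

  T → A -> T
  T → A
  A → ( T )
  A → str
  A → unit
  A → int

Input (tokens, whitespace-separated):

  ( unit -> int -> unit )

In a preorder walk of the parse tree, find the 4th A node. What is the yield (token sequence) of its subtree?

[T [A ( [T [A unit] -> [T [A int] -> [T [A unit]]]] )]]

unit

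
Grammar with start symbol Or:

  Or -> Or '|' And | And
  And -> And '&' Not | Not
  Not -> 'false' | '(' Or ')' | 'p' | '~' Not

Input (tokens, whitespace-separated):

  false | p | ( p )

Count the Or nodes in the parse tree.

4

[Or [Or [Or [And [Not false]]] | [And [Not p]]] | [And [Not ( [Or [And [Not p]]] )]]]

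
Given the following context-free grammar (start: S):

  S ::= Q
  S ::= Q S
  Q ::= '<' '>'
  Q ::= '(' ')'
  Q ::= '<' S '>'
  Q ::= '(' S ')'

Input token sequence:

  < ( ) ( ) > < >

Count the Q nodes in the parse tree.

[S [Q < [S [Q ( )] [S [Q ( )]]] >] [S [Q < >]]]

4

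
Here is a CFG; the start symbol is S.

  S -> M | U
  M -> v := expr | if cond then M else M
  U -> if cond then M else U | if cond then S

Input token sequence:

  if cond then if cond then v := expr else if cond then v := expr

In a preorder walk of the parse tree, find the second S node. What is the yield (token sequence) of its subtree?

if cond then v := expr else if cond then v := expr

[S [U if cond then [S [U if cond then [M v := expr] else [U if cond then [S [M v := expr]]]]]]]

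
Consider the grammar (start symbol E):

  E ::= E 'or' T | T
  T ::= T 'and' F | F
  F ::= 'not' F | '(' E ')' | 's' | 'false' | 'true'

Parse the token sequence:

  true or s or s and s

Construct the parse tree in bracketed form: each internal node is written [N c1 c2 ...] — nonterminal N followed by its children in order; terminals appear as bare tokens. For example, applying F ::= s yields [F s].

E
E or T
E or T or T
T or T or T
F or T or T
true or T or T
true or F or T
true or s or T
true or s or T and F
true or s or F and F
true or s or s and F
true or s or s and s

[E [E [E [T [F true]]] or [T [F s]]] or [T [T [F s]] and [F s]]]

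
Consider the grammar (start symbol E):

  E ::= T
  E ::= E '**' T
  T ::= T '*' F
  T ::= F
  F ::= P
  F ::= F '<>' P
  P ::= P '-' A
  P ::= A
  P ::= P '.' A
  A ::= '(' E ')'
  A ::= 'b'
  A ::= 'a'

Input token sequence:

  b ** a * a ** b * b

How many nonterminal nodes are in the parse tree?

[E [E [E [T [F [P [A b]]]]] ** [T [T [F [P [A a]]]] * [F [P [A a]]]]] ** [T [T [F [P [A b]]]] * [F [P [A b]]]]]

23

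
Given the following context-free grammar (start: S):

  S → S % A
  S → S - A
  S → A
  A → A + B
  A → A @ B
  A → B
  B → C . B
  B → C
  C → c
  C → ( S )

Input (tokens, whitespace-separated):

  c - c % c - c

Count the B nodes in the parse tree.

[S [S [S [S [A [B [C c]]]] - [A [B [C c]]]] % [A [B [C c]]]] - [A [B [C c]]]]

4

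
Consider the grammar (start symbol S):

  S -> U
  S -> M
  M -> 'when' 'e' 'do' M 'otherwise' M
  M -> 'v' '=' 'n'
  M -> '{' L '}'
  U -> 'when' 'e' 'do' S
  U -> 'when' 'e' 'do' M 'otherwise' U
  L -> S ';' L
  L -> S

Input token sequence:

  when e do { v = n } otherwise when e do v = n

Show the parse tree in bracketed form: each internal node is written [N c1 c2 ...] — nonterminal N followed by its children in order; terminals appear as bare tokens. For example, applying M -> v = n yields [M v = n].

[S [U when e do [M { [L [S [M v = n]]] }] otherwise [U when e do [S [M v = n]]]]]

S
U
when e do M otherwise U
when e do { L } otherwise U
when e do { S } otherwise U
when e do { M } otherwise U
when e do { v = n } otherwise U
when e do { v = n } otherwise when e do S
when e do { v = n } otherwise when e do M
when e do { v = n } otherwise when e do v = n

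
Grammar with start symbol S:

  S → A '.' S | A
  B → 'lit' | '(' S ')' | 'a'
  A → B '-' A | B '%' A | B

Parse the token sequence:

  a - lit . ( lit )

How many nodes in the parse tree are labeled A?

[S [A [B a] - [A [B lit]]] . [S [A [B ( [S [A [B lit]]] )]]]]

4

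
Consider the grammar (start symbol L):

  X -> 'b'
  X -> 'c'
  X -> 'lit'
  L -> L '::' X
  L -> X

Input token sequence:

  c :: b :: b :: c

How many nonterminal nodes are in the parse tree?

[L [L [L [L [X c]] :: [X b]] :: [X b]] :: [X c]]

8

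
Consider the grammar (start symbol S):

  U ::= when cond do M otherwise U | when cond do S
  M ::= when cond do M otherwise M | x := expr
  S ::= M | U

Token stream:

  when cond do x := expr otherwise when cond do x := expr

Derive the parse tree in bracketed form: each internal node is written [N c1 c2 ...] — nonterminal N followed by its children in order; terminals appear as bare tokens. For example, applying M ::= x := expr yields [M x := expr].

[S [U when cond do [M x := expr] otherwise [U when cond do [S [M x := expr]]]]]

S
U
when cond do M otherwise U
when cond do x := expr otherwise U
when cond do x := expr otherwise when cond do S
when cond do x := expr otherwise when cond do M
when cond do x := expr otherwise when cond do x := expr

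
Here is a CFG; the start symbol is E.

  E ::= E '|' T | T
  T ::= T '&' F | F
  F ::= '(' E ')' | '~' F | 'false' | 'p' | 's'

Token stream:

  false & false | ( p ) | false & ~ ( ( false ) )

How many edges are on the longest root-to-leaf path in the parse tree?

[E [E [E [T [T [F false]] & [F false]]] | [T [F ( [E [T [F p]]] )]]] | [T [T [F false]] & [F ~ [F ( [E [T [F ( [E [T [F false]]] )]]] )]]]]

10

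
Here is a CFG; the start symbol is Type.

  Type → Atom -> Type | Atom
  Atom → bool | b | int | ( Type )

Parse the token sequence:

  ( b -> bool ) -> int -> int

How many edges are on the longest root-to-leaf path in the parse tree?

5

[Type [Atom ( [Type [Atom b] -> [Type [Atom bool]]] )] -> [Type [Atom int] -> [Type [Atom int]]]]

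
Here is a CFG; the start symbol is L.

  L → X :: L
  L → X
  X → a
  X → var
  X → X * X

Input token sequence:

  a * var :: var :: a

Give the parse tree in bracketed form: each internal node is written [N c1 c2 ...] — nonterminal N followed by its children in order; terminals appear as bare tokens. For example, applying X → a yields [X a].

L
X :: L
X * X :: L
a * X :: L
a * var :: L
a * var :: X :: L
a * var :: var :: L
a * var :: var :: X
a * var :: var :: a

[L [X [X a] * [X var]] :: [L [X var] :: [L [X a]]]]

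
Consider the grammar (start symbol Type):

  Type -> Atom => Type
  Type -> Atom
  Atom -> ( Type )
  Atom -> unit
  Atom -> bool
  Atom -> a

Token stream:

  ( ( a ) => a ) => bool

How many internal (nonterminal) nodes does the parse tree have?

[Type [Atom ( [Type [Atom ( [Type [Atom a]] )] => [Type [Atom a]]] )] => [Type [Atom bool]]]

10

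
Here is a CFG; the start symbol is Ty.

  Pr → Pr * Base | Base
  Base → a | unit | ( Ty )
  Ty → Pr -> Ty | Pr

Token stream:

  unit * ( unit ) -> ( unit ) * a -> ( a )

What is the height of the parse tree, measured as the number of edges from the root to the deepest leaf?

[Ty [Pr [Pr [Base unit]] * [Base ( [Ty [Pr [Base unit]]] )]] -> [Ty [Pr [Pr [Base ( [Ty [Pr [Base unit]]] )]] * [Base a]] -> [Ty [Pr [Base ( [Ty [Pr [Base a]]] )]]]]]

8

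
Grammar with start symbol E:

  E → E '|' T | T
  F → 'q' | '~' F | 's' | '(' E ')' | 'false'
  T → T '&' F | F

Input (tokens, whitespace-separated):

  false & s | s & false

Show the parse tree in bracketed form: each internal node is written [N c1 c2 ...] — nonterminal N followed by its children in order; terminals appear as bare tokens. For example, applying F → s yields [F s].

[E [E [T [T [F false]] & [F s]]] | [T [T [F s]] & [F false]]]

E
E | T
T | T
T & F | T
F & F | T
false & F | T
false & s | T
false & s | T & F
false & s | F & F
false & s | s & F
false & s | s & false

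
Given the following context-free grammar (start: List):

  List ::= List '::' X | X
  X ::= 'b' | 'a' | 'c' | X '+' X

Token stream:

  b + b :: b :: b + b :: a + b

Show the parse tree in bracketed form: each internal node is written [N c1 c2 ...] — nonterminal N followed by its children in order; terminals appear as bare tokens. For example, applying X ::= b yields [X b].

List
List :: X
List :: X :: X
List :: X :: X :: X
X :: X :: X :: X
X + X :: X :: X :: X
b + X :: X :: X :: X
b + b :: X :: X :: X
b + b :: b :: X :: X
b + b :: b :: X + X :: X
b + b :: b :: b + X :: X
b + b :: b :: b + b :: X
b + b :: b :: b + b :: X + X
b + b :: b :: b + b :: a + X
b + b :: b :: b + b :: a + b

[List [List [List [List [X [X b] + [X b]]] :: [X b]] :: [X [X b] + [X b]]] :: [X [X a] + [X b]]]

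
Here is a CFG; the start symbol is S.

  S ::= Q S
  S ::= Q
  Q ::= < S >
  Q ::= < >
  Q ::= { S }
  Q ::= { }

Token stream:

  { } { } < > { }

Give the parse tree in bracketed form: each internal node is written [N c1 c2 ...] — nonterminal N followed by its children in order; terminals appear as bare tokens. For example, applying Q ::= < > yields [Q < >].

S
Q S
{ } S
{ } Q S
{ } { } S
{ } { } Q S
{ } { } < > S
{ } { } < > Q
{ } { } < > { }

[S [Q { }] [S [Q { }] [S [Q < >] [S [Q { }]]]]]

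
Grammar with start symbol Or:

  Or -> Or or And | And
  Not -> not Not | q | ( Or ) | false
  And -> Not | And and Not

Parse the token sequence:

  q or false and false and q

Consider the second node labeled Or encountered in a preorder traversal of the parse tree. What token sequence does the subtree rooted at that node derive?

[Or [Or [And [Not q]]] or [And [And [And [Not false]] and [Not false]] and [Not q]]]

q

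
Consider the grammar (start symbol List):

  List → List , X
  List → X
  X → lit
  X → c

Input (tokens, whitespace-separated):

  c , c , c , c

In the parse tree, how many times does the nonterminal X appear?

[List [List [List [List [X c]] , [X c]] , [X c]] , [X c]]

4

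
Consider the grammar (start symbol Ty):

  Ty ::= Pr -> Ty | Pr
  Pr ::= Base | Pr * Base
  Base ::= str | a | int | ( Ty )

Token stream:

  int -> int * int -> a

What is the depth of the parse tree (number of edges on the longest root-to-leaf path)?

[Ty [Pr [Base int]] -> [Ty [Pr [Pr [Base int]] * [Base int]] -> [Ty [Pr [Base a]]]]]

5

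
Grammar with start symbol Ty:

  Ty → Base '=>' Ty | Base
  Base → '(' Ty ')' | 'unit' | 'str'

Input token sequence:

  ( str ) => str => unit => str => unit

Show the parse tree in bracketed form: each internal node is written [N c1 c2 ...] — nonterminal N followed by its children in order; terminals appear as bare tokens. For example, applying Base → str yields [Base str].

Ty
Base => Ty
( Ty ) => Ty
( Base ) => Ty
( str ) => Ty
( str ) => Base => Ty
( str ) => str => Ty
( str ) => str => Base => Ty
( str ) => str => unit => Ty
( str ) => str => unit => Base => Ty
( str ) => str => unit => str => Ty
( str ) => str => unit => str => Base
( str ) => str => unit => str => unit

[Ty [Base ( [Ty [Base str]] )] => [Ty [Base str] => [Ty [Base unit] => [Ty [Base str] => [Ty [Base unit]]]]]]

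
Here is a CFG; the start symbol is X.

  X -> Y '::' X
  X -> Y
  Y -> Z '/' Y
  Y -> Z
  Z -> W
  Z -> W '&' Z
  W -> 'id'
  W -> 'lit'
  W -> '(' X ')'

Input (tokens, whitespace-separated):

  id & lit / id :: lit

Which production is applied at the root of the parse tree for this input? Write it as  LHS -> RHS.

X -> Y '::' X

[X [Y [Z [W id] & [Z [W lit]]] / [Y [Z [W id]]]] :: [X [Y [Z [W lit]]]]]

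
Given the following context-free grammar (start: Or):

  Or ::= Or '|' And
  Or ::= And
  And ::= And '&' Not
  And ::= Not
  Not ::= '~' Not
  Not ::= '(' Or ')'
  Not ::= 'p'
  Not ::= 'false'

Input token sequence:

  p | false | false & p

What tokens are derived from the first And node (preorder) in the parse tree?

[Or [Or [Or [And [Not p]]] | [And [Not false]]] | [And [And [Not false]] & [Not p]]]

p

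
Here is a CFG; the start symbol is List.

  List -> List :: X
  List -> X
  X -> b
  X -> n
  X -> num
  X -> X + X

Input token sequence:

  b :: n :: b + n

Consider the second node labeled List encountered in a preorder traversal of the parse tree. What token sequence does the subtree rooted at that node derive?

[List [List [List [X b]] :: [X n]] :: [X [X b] + [X n]]]

b :: n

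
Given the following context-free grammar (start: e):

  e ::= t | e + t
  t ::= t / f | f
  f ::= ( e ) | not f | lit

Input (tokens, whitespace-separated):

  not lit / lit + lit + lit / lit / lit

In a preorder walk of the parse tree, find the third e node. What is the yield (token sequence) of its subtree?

[e [e [e [t [t [f not [f lit]]] / [f lit]]] + [t [f lit]]] + [t [t [t [f lit]] / [f lit]] / [f lit]]]

not lit / lit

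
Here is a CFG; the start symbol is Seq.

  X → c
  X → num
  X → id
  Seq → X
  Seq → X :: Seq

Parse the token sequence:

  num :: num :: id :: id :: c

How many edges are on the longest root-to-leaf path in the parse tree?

6

[Seq [X num] :: [Seq [X num] :: [Seq [X id] :: [Seq [X id] :: [Seq [X c]]]]]]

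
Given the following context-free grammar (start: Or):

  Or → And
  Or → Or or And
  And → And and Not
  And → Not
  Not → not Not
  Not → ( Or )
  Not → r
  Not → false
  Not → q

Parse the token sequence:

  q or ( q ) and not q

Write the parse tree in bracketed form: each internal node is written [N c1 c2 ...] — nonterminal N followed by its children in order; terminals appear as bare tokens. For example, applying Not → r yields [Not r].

[Or [Or [And [Not q]]] or [And [And [Not ( [Or [And [Not q]]] )]] and [Not not [Not q]]]]

Or
Or or And
And or And
Not or And
q or And
q or And and Not
q or Not and Not
q or ( Or ) and Not
q or ( And ) and Not
q or ( Not ) and Not
q or ( q ) and Not
q or ( q ) and not Not
q or ( q ) and not q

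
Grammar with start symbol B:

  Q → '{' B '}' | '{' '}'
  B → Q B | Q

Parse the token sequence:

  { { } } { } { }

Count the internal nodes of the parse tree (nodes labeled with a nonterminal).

8

[B [Q { [B [Q { }]] }] [B [Q { }] [B [Q { }]]]]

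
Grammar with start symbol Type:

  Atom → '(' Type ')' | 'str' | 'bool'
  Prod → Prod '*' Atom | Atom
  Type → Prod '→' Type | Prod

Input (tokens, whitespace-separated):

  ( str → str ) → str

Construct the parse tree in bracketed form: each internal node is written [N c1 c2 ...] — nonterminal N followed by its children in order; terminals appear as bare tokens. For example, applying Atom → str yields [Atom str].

[Type [Prod [Atom ( [Type [Prod [Atom str]] → [Type [Prod [Atom str]]]] )]] → [Type [Prod [Atom str]]]]

Type
Prod → Type
Atom → Type
( Type ) → Type
( Prod → Type ) → Type
( Atom → Type ) → Type
( str → Type ) → Type
( str → Prod ) → Type
( str → Atom ) → Type
( str → str ) → Type
( str → str ) → Prod
( str → str ) → Atom
( str → str ) → str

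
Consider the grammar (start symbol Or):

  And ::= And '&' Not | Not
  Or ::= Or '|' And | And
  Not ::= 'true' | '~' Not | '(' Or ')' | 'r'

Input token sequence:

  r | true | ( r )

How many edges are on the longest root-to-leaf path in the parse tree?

6

[Or [Or [Or [And [Not r]]] | [And [Not true]]] | [And [Not ( [Or [And [Not r]]] )]]]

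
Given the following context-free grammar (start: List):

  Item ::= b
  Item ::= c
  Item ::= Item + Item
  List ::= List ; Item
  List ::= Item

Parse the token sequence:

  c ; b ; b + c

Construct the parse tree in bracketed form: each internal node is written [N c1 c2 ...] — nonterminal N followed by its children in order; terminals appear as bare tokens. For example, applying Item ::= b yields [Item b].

List
List ; Item
List ; Item ; Item
Item ; Item ; Item
c ; Item ; Item
c ; b ; Item
c ; b ; Item + Item
c ; b ; b + Item
c ; b ; b + c

[List [List [List [Item c]] ; [Item b]] ; [Item [Item b] + [Item c]]]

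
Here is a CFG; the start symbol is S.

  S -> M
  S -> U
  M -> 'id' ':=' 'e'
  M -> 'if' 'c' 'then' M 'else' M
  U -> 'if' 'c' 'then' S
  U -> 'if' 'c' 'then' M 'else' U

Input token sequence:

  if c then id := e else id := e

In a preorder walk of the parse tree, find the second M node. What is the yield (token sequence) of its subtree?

[S [M if c then [M id := e] else [M id := e]]]

id := e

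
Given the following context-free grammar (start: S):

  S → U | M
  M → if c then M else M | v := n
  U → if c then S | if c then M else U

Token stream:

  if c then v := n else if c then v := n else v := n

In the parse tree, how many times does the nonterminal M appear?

5

[S [M if c then [M v := n] else [M if c then [M v := n] else [M v := n]]]]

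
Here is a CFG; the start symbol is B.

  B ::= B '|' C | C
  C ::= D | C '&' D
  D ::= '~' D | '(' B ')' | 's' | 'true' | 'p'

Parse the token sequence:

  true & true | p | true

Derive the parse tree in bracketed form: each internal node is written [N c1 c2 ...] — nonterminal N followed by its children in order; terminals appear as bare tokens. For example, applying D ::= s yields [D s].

[B [B [B [C [C [D true]] & [D true]]] | [C [D p]]] | [C [D true]]]

B
B | C
B | C | C
C | C | C
C & D | C | C
D & D | C | C
true & D | C | C
true & true | C | C
true & true | D | C
true & true | p | C
true & true | p | D
true & true | p | true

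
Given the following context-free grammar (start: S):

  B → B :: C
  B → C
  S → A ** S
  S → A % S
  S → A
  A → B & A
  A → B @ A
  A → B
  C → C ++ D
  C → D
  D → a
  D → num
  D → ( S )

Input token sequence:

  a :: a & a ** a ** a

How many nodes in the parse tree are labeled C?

[S [A [B [B [C [D a]]] :: [C [D a]]] & [A [B [C [D a]]]]] ** [S [A [B [C [D a]]]] ** [S [A [B [C [D a]]]]]]]

5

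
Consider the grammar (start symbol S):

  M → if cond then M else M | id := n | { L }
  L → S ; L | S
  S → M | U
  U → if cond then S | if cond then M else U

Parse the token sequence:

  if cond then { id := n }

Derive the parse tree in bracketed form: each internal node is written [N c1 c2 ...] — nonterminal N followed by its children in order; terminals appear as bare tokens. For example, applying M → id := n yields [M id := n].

[S [U if cond then [S [M { [L [S [M id := n]]] }]]]]

S
U
if cond then S
if cond then M
if cond then { L }
if cond then { S }
if cond then { M }
if cond then { id := n }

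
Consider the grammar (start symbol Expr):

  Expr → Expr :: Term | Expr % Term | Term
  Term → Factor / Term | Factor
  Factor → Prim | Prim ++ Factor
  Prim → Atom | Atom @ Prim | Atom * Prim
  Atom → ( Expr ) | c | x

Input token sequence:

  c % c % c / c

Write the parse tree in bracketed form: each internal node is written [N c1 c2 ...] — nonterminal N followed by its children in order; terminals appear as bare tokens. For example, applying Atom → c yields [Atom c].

[Expr [Expr [Expr [Term [Factor [Prim [Atom c]]]]] % [Term [Factor [Prim [Atom c]]]]] % [Term [Factor [Prim [Atom c]]] / [Term [Factor [Prim [Atom c]]]]]]

Expr
Expr % Term
Expr % Term % Term
Term % Term % Term
Factor % Term % Term
Prim % Term % Term
Atom % Term % Term
c % Term % Term
c % Factor % Term
c % Prim % Term
c % Atom % Term
c % c % Term
c % c % Factor / Term
c % c % Prim / Term
c % c % Atom / Term
c % c % c / Term
c % c % c / Factor
c % c % c / Prim
c % c % c / Atom
c % c % c / c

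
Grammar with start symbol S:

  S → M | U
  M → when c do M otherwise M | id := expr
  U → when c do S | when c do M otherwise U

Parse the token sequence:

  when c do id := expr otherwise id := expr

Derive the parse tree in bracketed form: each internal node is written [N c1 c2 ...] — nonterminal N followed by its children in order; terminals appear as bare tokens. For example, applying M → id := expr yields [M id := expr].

[S [M when c do [M id := expr] otherwise [M id := expr]]]

S
M
when c do M otherwise M
when c do id := expr otherwise M
when c do id := expr otherwise id := expr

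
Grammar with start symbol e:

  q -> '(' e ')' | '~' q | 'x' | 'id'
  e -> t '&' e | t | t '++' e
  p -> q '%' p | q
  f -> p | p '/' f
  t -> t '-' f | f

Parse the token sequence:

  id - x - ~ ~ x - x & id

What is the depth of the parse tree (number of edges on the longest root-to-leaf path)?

[e [t [t [t [t [f [p [q id]]]] - [f [p [q x]]]] - [f [p [q ~ [q ~ [q x]]]]]] - [f [p [q x]]]] & [e [t [f [p [q id]]]]]]

8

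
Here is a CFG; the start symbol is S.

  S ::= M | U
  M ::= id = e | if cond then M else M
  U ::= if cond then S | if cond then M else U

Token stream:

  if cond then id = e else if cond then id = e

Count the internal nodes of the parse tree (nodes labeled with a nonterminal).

6

[S [U if cond then [M id = e] else [U if cond then [S [M id = e]]]]]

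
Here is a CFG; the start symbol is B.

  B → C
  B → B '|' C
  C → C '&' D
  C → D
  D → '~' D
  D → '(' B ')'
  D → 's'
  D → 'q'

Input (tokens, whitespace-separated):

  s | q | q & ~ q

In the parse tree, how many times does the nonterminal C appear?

4

[B [B [B [C [D s]]] | [C [D q]]] | [C [C [D q]] & [D ~ [D q]]]]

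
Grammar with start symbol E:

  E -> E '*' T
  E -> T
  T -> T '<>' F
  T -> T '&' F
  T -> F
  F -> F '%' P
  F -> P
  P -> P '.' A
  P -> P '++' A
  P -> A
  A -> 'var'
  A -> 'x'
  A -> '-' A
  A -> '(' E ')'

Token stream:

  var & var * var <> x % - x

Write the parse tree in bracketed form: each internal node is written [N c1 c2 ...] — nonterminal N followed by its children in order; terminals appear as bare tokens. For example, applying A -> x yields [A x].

[E [E [T [T [F [P [A var]]]] & [F [P [A var]]]]] * [T [T [F [P [A var]]]] <> [F [F [P [A x]]] % [P [A - [A x]]]]]]

E
E * T
T * T
T & F * T
F & F * T
P & F * T
A & F * T
var & F * T
var & P * T
var & A * T
var & var * T
var & var * T <> F
var & var * F <> F
var & var * P <> F
var & var * A <> F
var & var * var <> F
var & var * var <> F % P
var & var * var <> P % P
var & var * var <> A % P
var & var * var <> x % P
var & var * var <> x % A
var & var * var <> x % - A
var & var * var <> x % - x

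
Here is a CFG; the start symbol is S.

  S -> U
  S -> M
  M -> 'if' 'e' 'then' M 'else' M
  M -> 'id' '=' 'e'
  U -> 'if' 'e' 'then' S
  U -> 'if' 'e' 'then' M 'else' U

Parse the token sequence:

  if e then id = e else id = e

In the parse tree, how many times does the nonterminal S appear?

1

[S [M if e then [M id = e] else [M id = e]]]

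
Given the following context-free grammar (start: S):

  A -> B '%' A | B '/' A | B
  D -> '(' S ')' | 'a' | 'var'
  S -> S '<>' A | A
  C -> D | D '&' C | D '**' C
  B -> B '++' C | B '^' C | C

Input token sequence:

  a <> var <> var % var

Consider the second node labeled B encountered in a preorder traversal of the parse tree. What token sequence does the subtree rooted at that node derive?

[S [S [S [A [B [C [D a]]]]] <> [A [B [C [D var]]]]] <> [A [B [C [D var]]] % [A [B [C [D var]]]]]]

var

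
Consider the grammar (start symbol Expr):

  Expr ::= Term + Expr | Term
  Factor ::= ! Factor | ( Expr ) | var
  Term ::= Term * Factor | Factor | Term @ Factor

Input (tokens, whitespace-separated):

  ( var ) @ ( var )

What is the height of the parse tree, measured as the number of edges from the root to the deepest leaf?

7

[Expr [Term [Term [Factor ( [Expr [Term [Factor var]]] )]] @ [Factor ( [Expr [Term [Factor var]]] )]]]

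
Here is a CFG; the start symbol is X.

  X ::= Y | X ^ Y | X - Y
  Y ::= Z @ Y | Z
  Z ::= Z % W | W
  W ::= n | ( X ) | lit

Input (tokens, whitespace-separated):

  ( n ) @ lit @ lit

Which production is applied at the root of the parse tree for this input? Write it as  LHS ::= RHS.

[X [Y [Z [W ( [X [Y [Z [W n]]]] )]] @ [Y [Z [W lit]] @ [Y [Z [W lit]]]]]]

X ::= Y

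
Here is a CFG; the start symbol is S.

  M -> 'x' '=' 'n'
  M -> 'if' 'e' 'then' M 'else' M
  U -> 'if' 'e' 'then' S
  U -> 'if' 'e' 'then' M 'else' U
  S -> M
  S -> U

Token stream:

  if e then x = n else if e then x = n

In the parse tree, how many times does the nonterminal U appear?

2

[S [U if e then [M x = n] else [U if e then [S [M x = n]]]]]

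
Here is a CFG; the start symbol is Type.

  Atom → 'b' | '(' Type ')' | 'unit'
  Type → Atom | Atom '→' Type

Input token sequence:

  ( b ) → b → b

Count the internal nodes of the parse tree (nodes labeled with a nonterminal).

8

[Type [Atom ( [Type [Atom b]] )] → [Type [Atom b] → [Type [Atom b]]]]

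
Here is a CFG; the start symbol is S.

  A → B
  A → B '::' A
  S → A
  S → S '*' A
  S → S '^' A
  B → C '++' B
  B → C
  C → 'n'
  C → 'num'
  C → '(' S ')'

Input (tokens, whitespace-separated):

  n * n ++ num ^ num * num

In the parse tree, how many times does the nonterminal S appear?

4

[S [S [S [S [A [B [C n]]]] * [A [B [C n] ++ [B [C num]]]]] ^ [A [B [C num]]]] * [A [B [C num]]]]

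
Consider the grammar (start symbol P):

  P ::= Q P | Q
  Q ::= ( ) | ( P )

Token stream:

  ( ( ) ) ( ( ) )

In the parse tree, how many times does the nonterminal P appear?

[P [Q ( [P [Q ( )]] )] [P [Q ( [P [Q ( )]] )]]]

4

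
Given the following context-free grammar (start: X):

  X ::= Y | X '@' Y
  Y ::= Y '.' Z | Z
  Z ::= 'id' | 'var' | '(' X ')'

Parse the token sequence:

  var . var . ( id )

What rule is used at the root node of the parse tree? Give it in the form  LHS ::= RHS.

X ::= Y

[X [Y [Y [Y [Z var]] . [Z var]] . [Z ( [X [Y [Z id]]] )]]]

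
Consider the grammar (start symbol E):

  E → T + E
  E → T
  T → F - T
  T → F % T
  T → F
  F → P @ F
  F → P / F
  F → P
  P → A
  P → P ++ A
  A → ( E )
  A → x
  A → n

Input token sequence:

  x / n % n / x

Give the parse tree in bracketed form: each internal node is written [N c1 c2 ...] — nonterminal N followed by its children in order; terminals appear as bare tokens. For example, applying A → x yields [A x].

E
T
F % T
P / F % T
A / F % T
x / F % T
x / P % T
x / A % T
x / n % T
x / n % F
x / n % P / F
x / n % A / F
x / n % n / F
x / n % n / P
x / n % n / A
x / n % n / x

[E [T [F [P [A x]] / [F [P [A n]]]] % [T [F [P [A n]] / [F [P [A x]]]]]]]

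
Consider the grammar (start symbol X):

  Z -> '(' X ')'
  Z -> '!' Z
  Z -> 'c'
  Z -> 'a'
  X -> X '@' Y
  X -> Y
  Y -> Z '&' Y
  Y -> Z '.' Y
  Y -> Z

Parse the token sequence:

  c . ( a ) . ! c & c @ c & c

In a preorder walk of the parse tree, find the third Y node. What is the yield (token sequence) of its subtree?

a

[X [X [Y [Z c] . [Y [Z ( [X [Y [Z a]]] )] . [Y [Z ! [Z c]] & [Y [Z c]]]]]] @ [Y [Z c] & [Y [Z c]]]]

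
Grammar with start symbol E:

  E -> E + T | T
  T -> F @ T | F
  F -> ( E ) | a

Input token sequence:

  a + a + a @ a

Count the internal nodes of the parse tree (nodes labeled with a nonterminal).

11

[E [E [E [T [F a]]] + [T [F a]]] + [T [F a] @ [T [F a]]]]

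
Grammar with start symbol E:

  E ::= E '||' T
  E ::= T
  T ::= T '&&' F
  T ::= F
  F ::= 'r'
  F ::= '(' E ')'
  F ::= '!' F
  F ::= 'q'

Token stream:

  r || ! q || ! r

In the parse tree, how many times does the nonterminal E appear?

3

[E [E [E [T [F r]]] || [T [F ! [F q]]]] || [T [F ! [F r]]]]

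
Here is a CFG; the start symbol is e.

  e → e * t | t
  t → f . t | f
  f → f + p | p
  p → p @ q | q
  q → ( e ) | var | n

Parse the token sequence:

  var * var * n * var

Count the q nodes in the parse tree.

4

[e [e [e [e [t [f [p [q var]]]]] * [t [f [p [q var]]]]] * [t [f [p [q n]]]]] * [t [f [p [q var]]]]]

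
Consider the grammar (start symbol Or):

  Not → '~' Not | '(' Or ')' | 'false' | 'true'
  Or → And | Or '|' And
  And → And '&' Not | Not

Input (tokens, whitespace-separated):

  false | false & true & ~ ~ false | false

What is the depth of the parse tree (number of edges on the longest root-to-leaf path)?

6

[Or [Or [Or [And [Not false]]] | [And [And [And [Not false]] & [Not true]] & [Not ~ [Not ~ [Not false]]]]] | [And [Not false]]]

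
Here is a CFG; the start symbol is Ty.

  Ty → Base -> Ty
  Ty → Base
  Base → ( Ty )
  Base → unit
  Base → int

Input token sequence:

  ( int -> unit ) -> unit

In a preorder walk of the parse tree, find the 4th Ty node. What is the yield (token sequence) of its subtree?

unit

[Ty [Base ( [Ty [Base int] -> [Ty [Base unit]]] )] -> [Ty [Base unit]]]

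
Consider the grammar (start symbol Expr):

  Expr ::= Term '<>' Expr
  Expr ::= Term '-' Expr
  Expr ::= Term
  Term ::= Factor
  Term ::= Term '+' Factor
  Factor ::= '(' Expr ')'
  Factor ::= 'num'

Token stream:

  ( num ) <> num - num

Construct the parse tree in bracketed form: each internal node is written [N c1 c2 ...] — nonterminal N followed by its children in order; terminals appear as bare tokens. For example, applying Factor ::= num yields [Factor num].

Expr
Term <> Expr
Factor <> Expr
( Expr ) <> Expr
( Term ) <> Expr
( Factor ) <> Expr
( num ) <> Expr
( num ) <> Term - Expr
( num ) <> Factor - Expr
( num ) <> num - Expr
( num ) <> num - Term
( num ) <> num - Factor
( num ) <> num - num

[Expr [Term [Factor ( [Expr [Term [Factor num]]] )]] <> [Expr [Term [Factor num]] - [Expr [Term [Factor num]]]]]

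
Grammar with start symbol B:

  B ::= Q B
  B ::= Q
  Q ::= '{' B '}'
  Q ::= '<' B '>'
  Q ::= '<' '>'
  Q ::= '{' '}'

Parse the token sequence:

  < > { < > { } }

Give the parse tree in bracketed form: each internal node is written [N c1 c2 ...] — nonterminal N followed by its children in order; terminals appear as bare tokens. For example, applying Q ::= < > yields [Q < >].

B
Q B
< > B
< > Q
< > { B }
< > { Q B }
< > { < > B }
< > { < > Q }
< > { < > { } }

[B [Q < >] [B [Q { [B [Q < >] [B [Q { }]]] }]]]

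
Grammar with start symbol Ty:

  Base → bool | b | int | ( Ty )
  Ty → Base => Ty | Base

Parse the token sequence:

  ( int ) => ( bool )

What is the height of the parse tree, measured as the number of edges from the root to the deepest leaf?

5

[Ty [Base ( [Ty [Base int]] )] => [Ty [Base ( [Ty [Base bool]] )]]]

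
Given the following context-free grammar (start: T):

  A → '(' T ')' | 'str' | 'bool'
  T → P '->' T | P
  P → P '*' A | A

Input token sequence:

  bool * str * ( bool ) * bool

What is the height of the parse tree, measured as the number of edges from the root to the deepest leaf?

[T [P [P [P [P [A bool]] * [A str]] * [A ( [T [P [A bool]]] )]] * [A bool]]]

7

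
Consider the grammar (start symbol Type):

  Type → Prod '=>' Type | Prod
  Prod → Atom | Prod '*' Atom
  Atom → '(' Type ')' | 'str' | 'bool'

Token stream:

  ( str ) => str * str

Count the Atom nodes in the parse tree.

4

[Type [Prod [Atom ( [Type [Prod [Atom str]]] )]] => [Type [Prod [Prod [Atom str]] * [Atom str]]]]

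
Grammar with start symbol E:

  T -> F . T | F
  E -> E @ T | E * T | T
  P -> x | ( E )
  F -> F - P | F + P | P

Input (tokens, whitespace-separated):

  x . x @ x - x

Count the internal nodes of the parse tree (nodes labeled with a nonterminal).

[E [E [T [F [P x]] . [T [F [P x]]]]] @ [T [F [F [P x]] - [P x]]]]

13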